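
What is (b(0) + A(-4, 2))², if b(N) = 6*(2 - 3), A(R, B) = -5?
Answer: 121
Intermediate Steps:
b(N) = -6 (b(N) = 6*(-1) = -6)
(b(0) + A(-4, 2))² = (-6 - 5)² = (-11)² = 121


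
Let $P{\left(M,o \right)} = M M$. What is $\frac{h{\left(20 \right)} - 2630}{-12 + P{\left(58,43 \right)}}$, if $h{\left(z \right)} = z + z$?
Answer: $- \frac{1295}{1676} \approx -0.77267$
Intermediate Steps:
$h{\left(z \right)} = 2 z$
$P{\left(M,o \right)} = M^{2}$
$\frac{h{\left(20 \right)} - 2630}{-12 + P{\left(58,43 \right)}} = \frac{2 \cdot 20 - 2630}{-12 + 58^{2}} = \frac{40 - 2630}{-12 + 3364} = - \frac{2590}{3352} = \left(-2590\right) \frac{1}{3352} = - \frac{1295}{1676}$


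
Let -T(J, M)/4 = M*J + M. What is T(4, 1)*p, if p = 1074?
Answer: -21480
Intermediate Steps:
T(J, M) = -4*M - 4*J*M (T(J, M) = -4*(M*J + M) = -4*(J*M + M) = -4*(M + J*M) = -4*M - 4*J*M)
T(4, 1)*p = -4*1*(1 + 4)*1074 = -4*1*5*1074 = -20*1074 = -21480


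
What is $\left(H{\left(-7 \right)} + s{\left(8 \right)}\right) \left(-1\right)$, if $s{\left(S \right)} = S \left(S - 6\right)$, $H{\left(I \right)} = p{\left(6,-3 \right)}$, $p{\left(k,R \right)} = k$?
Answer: $-22$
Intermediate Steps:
$H{\left(I \right)} = 6$
$s{\left(S \right)} = S \left(-6 + S\right)$
$\left(H{\left(-7 \right)} + s{\left(8 \right)}\right) \left(-1\right) = \left(6 + 8 \left(-6 + 8\right)\right) \left(-1\right) = \left(6 + 8 \cdot 2\right) \left(-1\right) = \left(6 + 16\right) \left(-1\right) = 22 \left(-1\right) = -22$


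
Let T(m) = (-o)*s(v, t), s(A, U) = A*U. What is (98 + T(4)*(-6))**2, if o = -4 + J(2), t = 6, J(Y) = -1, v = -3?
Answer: 407044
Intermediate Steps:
o = -5 (o = -4 - 1 = -5)
T(m) = -90 (T(m) = (-1*(-5))*(-3*6) = 5*(-18) = -90)
(98 + T(4)*(-6))**2 = (98 - 90*(-6))**2 = (98 + 540)**2 = 638**2 = 407044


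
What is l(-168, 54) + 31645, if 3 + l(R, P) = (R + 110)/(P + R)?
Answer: 1803623/57 ≈ 31643.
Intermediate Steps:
l(R, P) = -3 + (110 + R)/(P + R) (l(R, P) = -3 + (R + 110)/(P + R) = -3 + (110 + R)/(P + R))
l(-168, 54) + 31645 = (110 - 3*54 - 2*(-168))/(54 - 168) + 31645 = (110 - 162 + 336)/(-114) + 31645 = -1/114*284 + 31645 = -142/57 + 31645 = 1803623/57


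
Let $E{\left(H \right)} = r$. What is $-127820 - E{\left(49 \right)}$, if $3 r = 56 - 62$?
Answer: $-127818$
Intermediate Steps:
$r = -2$ ($r = \frac{56 - 62}{3} = \frac{1}{3} \left(-6\right) = -2$)
$E{\left(H \right)} = -2$
$-127820 - E{\left(49 \right)} = -127820 - -2 = -127820 + 2 = -127818$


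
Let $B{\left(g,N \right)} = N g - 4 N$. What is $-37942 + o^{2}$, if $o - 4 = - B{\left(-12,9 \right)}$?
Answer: $-16038$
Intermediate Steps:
$B{\left(g,N \right)} = - 4 N + N g$
$o = 148$ ($o = 4 - 9 \left(-4 - 12\right) = 4 - 9 \left(-16\right) = 4 - -144 = 4 + 144 = 148$)
$-37942 + o^{2} = -37942 + 148^{2} = -37942 + 21904 = -16038$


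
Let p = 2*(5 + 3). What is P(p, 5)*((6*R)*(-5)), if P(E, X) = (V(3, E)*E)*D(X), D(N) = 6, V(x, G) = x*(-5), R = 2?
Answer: 86400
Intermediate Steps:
V(x, G) = -5*x
p = 16 (p = 2*8 = 16)
P(E, X) = -90*E (P(E, X) = ((-5*3)*E)*6 = -15*E*6 = -90*E)
P(p, 5)*((6*R)*(-5)) = (-90*16)*((6*2)*(-5)) = -17280*(-5) = -1440*(-60) = 86400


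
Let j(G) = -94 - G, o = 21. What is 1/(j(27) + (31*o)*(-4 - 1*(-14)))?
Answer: 1/6389 ≈ 0.00015652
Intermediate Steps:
1/(j(27) + (31*o)*(-4 - 1*(-14))) = 1/((-94 - 1*27) + (31*21)*(-4 - 1*(-14))) = 1/((-94 - 27) + 651*(-4 + 14)) = 1/(-121 + 651*10) = 1/(-121 + 6510) = 1/6389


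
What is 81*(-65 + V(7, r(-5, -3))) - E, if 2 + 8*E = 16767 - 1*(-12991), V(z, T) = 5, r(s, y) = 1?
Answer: -17159/2 ≈ -8579.5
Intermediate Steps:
E = 7439/2 (E = -¼ + (16767 - 1*(-12991))/8 = -¼ + (16767 + 12991)/8 = -¼ + (⅛)*29758 = -¼ + 14879/4 = 7439/2 ≈ 3719.5)
81*(-65 + V(7, r(-5, -3))) - E = 81*(-65 + 5) - 1*7439/2 = 81*(-60) - 7439/2 = -4860 - 7439/2 = -17159/2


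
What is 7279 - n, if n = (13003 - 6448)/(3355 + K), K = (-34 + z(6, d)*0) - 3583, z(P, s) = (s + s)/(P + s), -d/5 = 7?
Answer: 1913653/262 ≈ 7304.0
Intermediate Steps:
d = -35 (d = -5*7 = -35)
z(P, s) = 2*s/(P + s) (z(P, s) = (2*s)/(P + s) = 2*s/(P + s))
K = -3617 (K = (-34 + (2*(-35)/(6 - 35))*0) - 3583 = (-34 + (2*(-35)/(-29))*0) - 3583 = (-34 + (2*(-35)*(-1/29))*0) - 3583 = (-34 + (70/29)*0) - 3583 = (-34 + 0) - 3583 = -34 - 3583 = -3617)
n = -6555/262 (n = (13003 - 6448)/(3355 - 3617) = 6555/(-262) = 6555*(-1/262) = -6555/262 ≈ -25.019)
7279 - n = 7279 - 1*(-6555/262) = 7279 + 6555/262 = 1913653/262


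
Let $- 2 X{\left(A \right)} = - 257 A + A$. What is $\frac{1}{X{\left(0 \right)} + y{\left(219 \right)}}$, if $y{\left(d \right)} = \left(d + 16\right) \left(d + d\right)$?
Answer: $\frac{1}{102930} \approx 9.7153 \cdot 10^{-6}$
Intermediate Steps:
$y{\left(d \right)} = 2 d \left(16 + d\right)$ ($y{\left(d \right)} = \left(16 + d\right) 2 d = 2 d \left(16 + d\right)$)
$X{\left(A \right)} = 128 A$ ($X{\left(A \right)} = - \frac{- 257 A + A}{2} = - \frac{\left(-256\right) A}{2} = 128 A$)
$\frac{1}{X{\left(0 \right)} + y{\left(219 \right)}} = \frac{1}{128 \cdot 0 + 2 \cdot 219 \left(16 + 219\right)} = \frac{1}{0 + 2 \cdot 219 \cdot 235} = \frac{1}{0 + 102930} = \frac{1}{102930}$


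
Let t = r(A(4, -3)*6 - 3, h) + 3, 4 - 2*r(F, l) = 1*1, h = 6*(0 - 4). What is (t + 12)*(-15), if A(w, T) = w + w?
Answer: -495/2 ≈ -247.50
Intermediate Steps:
A(w, T) = 2*w
h = -24 (h = 6*(-4) = -24)
r(F, l) = 3/2 (r(F, l) = 2 - 1/2 = 3/2)
t = 9/2 (t = 3/2 + 3 = 9/2 ≈ 4.5000)
(t + 12)*(-15) = (9/2 + 12)*(-15) = (33/2)*(-15) = -495/2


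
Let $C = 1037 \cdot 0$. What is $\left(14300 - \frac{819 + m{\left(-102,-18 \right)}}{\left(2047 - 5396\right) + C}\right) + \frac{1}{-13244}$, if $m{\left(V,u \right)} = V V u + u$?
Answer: $\frac{631794805527}{44354156} \approx 14244.0$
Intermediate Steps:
$C = 0$
$m{\left(V,u \right)} = u + u V^{2}$ ($m{\left(V,u \right)} = V^{2} u + u = u V^{2} + u = u + u V^{2}$)
$\left(14300 - \frac{819 + m{\left(-102,-18 \right)}}{\left(2047 - 5396\right) + C}\right) + \frac{1}{-13244} = \left(14300 - \frac{819 - 18 \left(1 + \left(-102\right)^{2}\right)}{\left(2047 - 5396\right) + 0}\right) + \frac{1}{-13244} = \left(14300 - \frac{819 - 18 \left(1 + 10404\right)}{-3349 + 0}\right) - \frac{1}{13244} = \left(14300 - \frac{819 - 187290}{-3349}\right) - \frac{1}{13244} = \left(14300 - \left(819 - 187290\right) \left(- \frac{1}{3349}\right)\right) - \frac{1}{13244} = \left(14300 - \left(-186471\right) \left(- \frac{1}{3349}\right)\right) - \frac{1}{13244} = \left(14300 - \frac{186471}{3349}\right) - \frac{1}{13244} = \frac{47704229}{3349} - \frac{1}{13244} = \frac{631794805527}{44354156}$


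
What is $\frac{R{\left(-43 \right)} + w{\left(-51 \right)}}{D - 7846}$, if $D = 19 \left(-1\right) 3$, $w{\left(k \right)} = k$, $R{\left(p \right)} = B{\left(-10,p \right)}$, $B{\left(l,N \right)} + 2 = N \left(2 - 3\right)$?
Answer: $\frac{10}{7903} \approx 0.0012653$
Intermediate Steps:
$B{\left(l,N \right)} = -2 - N$ ($B{\left(l,N \right)} = -2 + N \left(2 - 3\right) = -2 + N \left(-1\right) = -2 - N$)
$R{\left(p \right)} = -2 - p$
$D = -57$ ($D = \left(-19\right) 3 = -57$)
$\frac{R{\left(-43 \right)} + w{\left(-51 \right)}}{D - 7846} = \frac{\left(-2 - -43\right) - 51}{-57 - 7846} = \frac{\left(-2 + 43\right) - 51}{-7903} = \left(41 - 51\right) \left(- \frac{1}{7903}\right) = \left(-10\right) \left(- \frac{1}{7903}\right) = \frac{10}{7903}$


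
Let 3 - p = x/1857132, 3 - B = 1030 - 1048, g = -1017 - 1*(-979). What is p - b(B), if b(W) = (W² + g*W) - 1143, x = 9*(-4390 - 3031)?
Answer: 310148465/206348 ≈ 1503.0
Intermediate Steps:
g = -38 (g = -1017 + 979 = -38)
B = 21 (B = 3 - (1030 - 1048) = 3 - 1*(-18) = 3 + 18 = 21)
x = -66789 (x = 9*(-7421) = -66789)
p = 626465/206348 (p = 3 - (-66789)/1857132 = 3 - 1*(-7421/206348) = 3 + 7421/206348 = 626465/206348 ≈ 3.0360)
b(W) = -1143 + W² - 38*W (b(W) = (W² - 38*W) - 1143 = -1143 + W² - 38*W)
p - b(B) = 626465/206348 - (-1143 + 21² - 38*21) = 626465/206348 - (-1143 + 441 - 798) = 626465/206348 - 1*(-1500) = 626465/206348 + 1500 = 310148465/206348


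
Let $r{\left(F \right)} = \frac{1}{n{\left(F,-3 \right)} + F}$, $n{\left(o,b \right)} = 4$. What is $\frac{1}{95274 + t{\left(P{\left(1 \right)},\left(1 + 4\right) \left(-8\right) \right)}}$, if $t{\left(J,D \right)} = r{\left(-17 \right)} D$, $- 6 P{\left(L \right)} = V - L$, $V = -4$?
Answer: $\frac{13}{1238602} \approx 1.0496 \cdot 10^{-5}$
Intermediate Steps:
$P{\left(L \right)} = \frac{2}{3} + \frac{L}{6}$ ($P{\left(L \right)} = - \frac{-4 - L}{6} = \frac{2}{3} + \frac{L}{6}$)
$r{\left(F \right)} = \frac{1}{4 + F}$
$t{\left(J,D \right)} = - \frac{D}{13}$ ($t{\left(J,D \right)} = \frac{D}{4 - 17} = \frac{D}{-13} = - \frac{D}{13}$)
$\frac{1}{95274 + t{\left(P{\left(1 \right)},\left(1 + 4\right) \left(-8\right) \right)}} = \frac{1}{95274 - \frac{\left(1 + 4\right) \left(-8\right)}{13}} = \frac{1}{95274 - \frac{5 \left(-8\right)}{13}} = \frac{1}{95274 - - \frac{40}{13}} = \frac{1}{95274 + \frac{40}{13}} = \frac{1}{\frac{1238602}{13}} = \frac{13}{1238602}$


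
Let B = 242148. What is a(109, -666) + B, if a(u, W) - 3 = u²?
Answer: 254032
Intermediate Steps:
a(u, W) = 3 + u²
a(109, -666) + B = (3 + 109²) + 242148 = (3 + 11881) + 242148 = 11884 + 242148 = 254032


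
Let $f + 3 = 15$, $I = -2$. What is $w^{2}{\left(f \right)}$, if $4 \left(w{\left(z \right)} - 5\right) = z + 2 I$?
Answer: $49$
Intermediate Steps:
$f = 12$ ($f = -3 + 15 = 12$)
$w{\left(z \right)} = 4 + \frac{z}{4}$ ($w{\left(z \right)} = 5 + \frac{z + 2 \left(-2\right)}{4} = 5 + \frac{z - 4}{4} = 5 + \frac{-4 + z}{4} = 5 + \left(-1 + \frac{z}{4}\right) = 4 + \frac{z}{4}$)
$w^{2}{\left(f \right)} = \left(4 + \frac{1}{4} \cdot 12\right)^{2} = \left(4 + 3\right)^{2} = 7^{2} = 49$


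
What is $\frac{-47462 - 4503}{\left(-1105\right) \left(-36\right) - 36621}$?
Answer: $- \frac{51965}{3159} \approx -16.45$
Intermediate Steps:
$\frac{-47462 - 4503}{\left(-1105\right) \left(-36\right) - 36621} = - \frac{51965}{39780 - 36621} = - \frac{51965}{3159}$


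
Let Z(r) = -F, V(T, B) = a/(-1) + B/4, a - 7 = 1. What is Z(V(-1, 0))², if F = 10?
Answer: 100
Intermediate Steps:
a = 8 (a = 7 + 1 = 8)
V(T, B) = -8 + B/4 (V(T, B) = 8/(-1) + B/4 = 8*(-1) + B*(¼) = -8 + B/4)
Z(r) = -10 (Z(r) = -1*10 = -10)
Z(V(-1, 0))² = (-10)² = 100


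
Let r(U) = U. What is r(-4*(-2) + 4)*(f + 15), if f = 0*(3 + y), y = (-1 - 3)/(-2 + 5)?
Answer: 180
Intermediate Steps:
y = -4/3 ≈ -1.3333
f = 0 (f = 0*(3 - 4/3) = 0*(5/3) = 0)
r(-4*(-2) + 4)*(f + 15) = (-4*(-2) + 4)*(0 + 15) = (8 + 4)*15 = 12*15 = 180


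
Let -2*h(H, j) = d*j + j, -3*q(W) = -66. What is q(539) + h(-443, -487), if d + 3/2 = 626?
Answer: 609325/4 ≈ 1.5233e+5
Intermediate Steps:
d = 1249/2 (d = -3/2 + 626 = 1249/2 ≈ 624.50)
q(W) = 22 (q(W) = -⅓*(-66) = 22)
h(H, j) = -1251*j/4 (h(H, j) = -(1249*j/2 + j)/2 = -1251*j/4)
q(539) + h(-443, -487) = 22 - 1251/4*(-487) = 22 + 609237/4 = 609325/4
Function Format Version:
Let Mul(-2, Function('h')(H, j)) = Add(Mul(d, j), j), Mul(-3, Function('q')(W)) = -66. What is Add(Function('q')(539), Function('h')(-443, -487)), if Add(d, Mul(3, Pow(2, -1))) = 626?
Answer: Rational(609325, 4) ≈ 1.5233e+5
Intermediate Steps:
d = Rational(1249, 2) (d = Add(Rational(-3, 2), 626) = Rational(1249, 2) ≈ 624.50)
Function('q')(W) = 22 (Function('q')(W) = Mul(Rational(-1, 3), -66) = 22)
Function('h')(H, j) = Mul(Rational(-1251, 4), j) (Function('h')(H, j) = Mul(Rational(-1, 2), Add(Mul(Rational(1249, 2), j), j)) = Mul(Rational(-1, 2), Mul(Rational(1251, 2), j)) = Mul(Rational(-1251, 4), j))
Add(Function('q')(539), Function('h')(-443, -487)) = Add(22, Mul(Rational(-1251, 4), -487)) = Add(22, Rational(609237, 4)) = Rational(609325, 4)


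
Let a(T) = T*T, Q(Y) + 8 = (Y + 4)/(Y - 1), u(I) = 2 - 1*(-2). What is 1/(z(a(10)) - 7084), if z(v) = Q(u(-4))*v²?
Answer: -3/181252 ≈ -1.6552e-5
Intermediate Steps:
u(I) = 4 (u(I) = 2 + 2 = 4)
Q(Y) = -8 + (4 + Y)/(-1 + Y) (Q(Y) = -8 + (Y + 4)/(Y - 1) = -8 + (4 + Y)/(-1 + Y))
a(T) = T²
z(v) = -16*v²/3 (z(v) = ((12 - 7*4)/(-1 + 4))*v² = ((12 - 28)/3)*v² = ((⅓)*(-16))*v² = -16*v²/3)
1/(z(a(10)) - 7084) = 1/(-16*(10²)²/3 - 7084) = 1/(-16/3*100² - 7084) = 1/(-16/3*10000 - 7084) = 1/(-160000/3 - 7084) = 1/(-181252/3) = -3/181252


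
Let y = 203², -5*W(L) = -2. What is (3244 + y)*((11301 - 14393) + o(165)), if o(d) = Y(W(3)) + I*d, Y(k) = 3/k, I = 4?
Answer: -215552597/2 ≈ -1.0778e+8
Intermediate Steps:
W(L) = ⅖ (W(L) = -⅕*(-2) = ⅖)
y = 41209
o(d) = 15/2 + 4*d (o(d) = 3/(⅖) + 4*d = 3*(5/2) + 4*d = 15/2 + 4*d)
(3244 + y)*((11301 - 14393) + o(165)) = (3244 + 41209)*((11301 - 14393) + (15/2 + 4*165)) = 44453*(-3092 + (15/2 + 660)) = 44453*(-3092 + 1335/2) = 44453*(-4849/2) = -215552597/2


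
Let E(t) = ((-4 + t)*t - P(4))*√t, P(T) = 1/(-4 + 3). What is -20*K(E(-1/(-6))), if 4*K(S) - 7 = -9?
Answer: 10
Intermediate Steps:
P(T) = -1 (P(T) = 1/(-1) = -1)
E(t) = √t*(1 + t*(-4 + t)) (E(t) = ((-4 + t)*t - 1*(-1))*√t = (t*(-4 + t) + 1)*√t = (1 + t*(-4 + t))*√t = √t*(1 + t*(-4 + t)))
K(S) = -½ (K(S) = 7/4 + (¼)*(-9) = 7/4 - 9/4 = -½)
-20*K(E(-1/(-6))) = -20*(-½) = 10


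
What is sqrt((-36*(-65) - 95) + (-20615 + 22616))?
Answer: sqrt(4246) ≈ 65.161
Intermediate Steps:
sqrt((-36*(-65) - 95) + (-20615 + 22616)) = sqrt((2340 - 95) + 2001) = sqrt(2245 + 2001) = sqrt(4246)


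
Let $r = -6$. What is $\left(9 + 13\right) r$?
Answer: $-132$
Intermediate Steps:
$\left(9 + 13\right) r = \left(9 + 13\right) \left(-6\right) = 22 \left(-6\right) = -132$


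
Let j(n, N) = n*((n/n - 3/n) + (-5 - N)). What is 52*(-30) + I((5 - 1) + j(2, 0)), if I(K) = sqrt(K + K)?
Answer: -1560 + I*sqrt(14) ≈ -1560.0 + 3.7417*I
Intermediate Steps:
j(n, N) = n*(-4 - N - 3/n) (j(n, N) = n*((1 - 3/n) + (-5 - N)) = n*(-4 - N - 3/n))
I(K) = sqrt(2)*sqrt(K) (I(K) = sqrt(2*K) = sqrt(2)*sqrt(K))
52*(-30) + I((5 - 1) + j(2, 0)) = 52*(-30) + sqrt(2)*sqrt((5 - 1) + (-3 - 4*2 - 1*0*2)) = -1560 + sqrt(2)*sqrt(4 + (-3 - 8 + 0)) = -1560 + sqrt(2)*sqrt(4 - 11) = -1560 + sqrt(2)*sqrt(-7) = -1560 + sqrt(2)*(I*sqrt(7)) = -1560 + I*sqrt(14)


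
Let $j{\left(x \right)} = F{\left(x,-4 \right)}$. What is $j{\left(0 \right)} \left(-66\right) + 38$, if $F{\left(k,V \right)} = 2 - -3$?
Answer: $-292$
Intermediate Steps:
$F{\left(k,V \right)} = 5$ ($F{\left(k,V \right)} = 2 + 3 = 5$)
$j{\left(x \right)} = 5$
$j{\left(0 \right)} \left(-66\right) + 38 = 5 \left(-66\right) + 38 = -330 + 38 = -292$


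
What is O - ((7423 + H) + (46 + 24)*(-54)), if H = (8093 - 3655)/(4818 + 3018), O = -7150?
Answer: -42289193/3918 ≈ -10794.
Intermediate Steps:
H = 2219/3918 (H = 4438/7836 = 4438*(1/7836) = 2219/3918 ≈ 0.56636)
O - ((7423 + H) + (46 + 24)*(-54)) = -7150 - ((7423 + 2219/3918) + (46 + 24)*(-54)) = -7150 - (29085533/3918 + 70*(-54)) = -7150 - (29085533/3918 - 3780) = -7150 - 1*14275493/3918 = -7150 - 14275493/3918 = -42289193/3918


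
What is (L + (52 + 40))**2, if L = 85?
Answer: 31329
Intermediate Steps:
(L + (52 + 40))**2 = (85 + (52 + 40))**2 = (85 + 92)**2 = 177**2 = 31329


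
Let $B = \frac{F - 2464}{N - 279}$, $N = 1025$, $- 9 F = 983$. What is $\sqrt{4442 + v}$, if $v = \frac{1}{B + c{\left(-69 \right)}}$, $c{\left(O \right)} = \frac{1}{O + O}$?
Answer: $\frac{\sqrt{79094879973770}}{133444} \approx 66.646$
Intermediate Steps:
$c{\left(O \right)} = \frac{1}{2 O}$
$F = - \frac{983}{9}$ ($F = \left(- \frac{1}{9}\right) 983 = - \frac{983}{9} \approx -109.22$)
$B = - \frac{23159}{6714}$ ($B = \frac{- \frac{983}{9} - 2464}{1025 - 279} = - \frac{23159}{9 \cdot 746} = \left(- \frac{23159}{9}\right) \frac{1}{746} = - \frac{23159}{6714} \approx -3.4494$)
$v = - \frac{77211}{266888}$ ($v = \frac{1}{- \frac{23159}{6714} + \frac{1}{2 \left(-69\right)}} = \frac{1}{- \frac{23159}{6714} + \frac{1}{2} \left(- \frac{1}{69}\right)} = \frac{1}{- \frac{23159}{6714} - \frac{1}{138}} = \frac{1}{- \frac{266888}{77211}} = - \frac{77211}{266888} \approx -0.2893$)
$\sqrt{4442 + v} = \sqrt{4442 - \frac{77211}{266888}} = \sqrt{\frac{1185439285}{266888}} = \frac{\sqrt{79094879973770}}{133444}$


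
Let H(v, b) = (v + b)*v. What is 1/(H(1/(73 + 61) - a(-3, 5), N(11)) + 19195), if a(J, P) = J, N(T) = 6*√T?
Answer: 6191728497524/118905076831315657 - 5817959472*√11/118905076831315657 ≈ 5.1911e-5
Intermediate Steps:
H(v, b) = v*(b + v) (H(v, b) = (b + v)*v = v*(b + v))
1/(H(1/(73 + 61) - a(-3, 5), N(11)) + 19195) = 1/((1/(73 + 61) - 1*(-3))*(6*√11 + (1/(73 + 61) - 1*(-3))) + 19195) = 1/((1/134 + 3)*(6*√11 + (1/134 + 3)) + 19195) = 1/(403*(6*√11 + 403/134)/134 + 19195) = 1/(403*(403/134 + 6*√11)/134 + 19195) = 1/((162409/17956 + 1209*√11/67) + 19195) = 1/(344827829/17956 + 1209*√11/67)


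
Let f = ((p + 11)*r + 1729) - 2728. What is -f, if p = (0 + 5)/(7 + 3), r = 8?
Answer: 907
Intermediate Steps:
p = ½ (p = 5/10 = 5*(⅒) = ½ ≈ 0.50000)
f = -907 (f = ((½ + 11)*8 + 1729) - 2728 = ((23/2)*8 + 1729) - 2728 = (92 + 1729) - 2728 = 1821 - 2728 = -907)
-f = -1*(-907) = 907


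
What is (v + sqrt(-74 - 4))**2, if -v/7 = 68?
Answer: (476 - I*sqrt(78))**2 ≈ 2.265e+5 - 8407.8*I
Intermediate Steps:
v = -476 (v = -7*68 = -476)
(v + sqrt(-74 - 4))**2 = (-476 + sqrt(-74 - 4))**2 = (-476 + sqrt(-78))**2 = (-476 + I*sqrt(78))**2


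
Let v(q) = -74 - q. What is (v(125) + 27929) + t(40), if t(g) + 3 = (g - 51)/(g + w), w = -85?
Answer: 1247726/45 ≈ 27727.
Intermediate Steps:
t(g) = -3 + (-51 + g)/(-85 + g) (t(g) = -3 + (g - 51)/(g - 85) = -3 + (-51 + g)/(-85 + g))
(v(125) + 27929) + t(40) = ((-74 - 1*125) + 27929) + 2*(102 - 1*40)/(-85 + 40) = ((-74 - 125) + 27929) + 2*(102 - 40)/(-45) = (-199 + 27929) + 2*(-1/45)*62 = 27730 - 124/45 = 1247726/45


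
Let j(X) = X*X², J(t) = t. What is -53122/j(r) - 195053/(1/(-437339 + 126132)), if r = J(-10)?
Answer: 30350929512061/500 ≈ 6.0702e+10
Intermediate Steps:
r = -10
j(X) = X³
-53122/j(r) - 195053/(1/(-437339 + 126132)) = -53122/((-10)³) - 195053/(1/(-437339 + 126132)) = -53122/(-1000) - 195053/(1/(-311207)) = -53122*(-1/1000) - 195053/(-1/311207) = 26561/500 - 195053*(-311207) = 26561/500 + 60701858971 = 30350929512061/500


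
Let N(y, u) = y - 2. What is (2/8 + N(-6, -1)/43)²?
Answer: 121/29584 ≈ 0.0040900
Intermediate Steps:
N(y, u) = -2 + y
(2/8 + N(-6, -1)/43)² = (2/8 + (-2 - 6)/43)² = (2*(⅛) - 8*1/43)² = (¼ - 8/43)² = (11/172)² = 121/29584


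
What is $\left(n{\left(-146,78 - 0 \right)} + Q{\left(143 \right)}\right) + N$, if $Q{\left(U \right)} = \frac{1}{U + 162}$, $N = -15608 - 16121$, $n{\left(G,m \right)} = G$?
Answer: $- \frac{9721874}{305} \approx -31875.0$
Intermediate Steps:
$N = -31729$ ($N = -15608 - 16121 = -31729$)
$Q{\left(U \right)} = \frac{1}{162 + U}$
$\left(n{\left(-146,78 - 0 \right)} + Q{\left(143 \right)}\right) + N = \left(-146 + \frac{1}{162 + 143}\right) - 31729 = \left(-146 + \frac{1}{305}\right) - 31729 = - \frac{44529}{305} - 31729 = - \frac{9721874}{305}$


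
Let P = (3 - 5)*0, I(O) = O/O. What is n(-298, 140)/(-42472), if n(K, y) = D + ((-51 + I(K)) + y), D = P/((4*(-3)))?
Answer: -45/21236 ≈ -0.0021190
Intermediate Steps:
I(O) = 1
P = 0 (P = -2*0 = 0)
D = 0 (D = 0/(4*(-3)) = 0/(-12) = -1/12*0 = 0)
n(K, y) = -50 + y (n(K, y) = 0 + ((-51 + 1) + y) = 0 + (-50 + y) = -50 + y)
n(-298, 140)/(-42472) = (-50 + 140)/(-42472) = 90*(-1/42472) = -45/21236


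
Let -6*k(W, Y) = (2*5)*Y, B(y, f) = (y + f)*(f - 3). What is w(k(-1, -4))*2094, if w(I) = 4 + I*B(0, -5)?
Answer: 566776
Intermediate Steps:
B(y, f) = (-3 + f)*(f + y) (B(y, f) = (f + y)*(-3 + f) = (-3 + f)*(f + y))
k(W, Y) = -5*Y/3 (k(W, Y) = -2*5*Y/6 = -5*Y/3)
w(I) = 4 + 40*I (w(I) = 4 + I*((-5)² - 3*(-5) - 3*0 - 5*0) = 4 + I*(25 + 15 + 0 + 0) = 4 + I*40 = 4 + 40*I)
w(k(-1, -4))*2094 = (4 + 40*(-5/3*(-4)))*2094 = (4 + 40*(20/3))*2094 = (4 + 800/3)*2094 = (812/3)*2094 = 566776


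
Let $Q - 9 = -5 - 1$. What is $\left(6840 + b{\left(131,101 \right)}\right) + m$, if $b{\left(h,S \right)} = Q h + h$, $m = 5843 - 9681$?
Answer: $3526$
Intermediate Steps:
$Q = 3$ ($Q = 9 - 6 = 3$)
$m = -3838$
$b{\left(h,S \right)} = 4 h$ ($b{\left(h,S \right)} = 3 h + h = 4 h$)
$\left(6840 + b{\left(131,101 \right)}\right) + m = \left(6840 + 4 \cdot 131\right) - 3838 = \left(6840 + 524\right) - 3838 = 7364 - 3838 = 3526$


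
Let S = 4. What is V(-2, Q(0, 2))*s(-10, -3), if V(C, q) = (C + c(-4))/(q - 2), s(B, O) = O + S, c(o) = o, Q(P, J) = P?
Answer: 3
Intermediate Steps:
s(B, O) = 4 + O (s(B, O) = O + 4 = 4 + O)
V(C, q) = (-4 + C)/(-2 + q) (V(C, q) = (C - 4)/(q - 2) = (-4 + C)/(-2 + q))
V(-2, Q(0, 2))*s(-10, -3) = ((-4 - 2)/(-2 + 0))*(4 - 3) = (-6/(-2))*1 = -½*(-6)*1 = 3*1 = 3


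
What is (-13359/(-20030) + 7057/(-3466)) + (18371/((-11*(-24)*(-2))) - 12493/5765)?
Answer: -404993797485217/10566052060080 ≈ -38.330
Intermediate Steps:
(-13359/(-20030) + 7057/(-3466)) + (18371/((-11*(-24)*(-2))) - 12493/5765) = (-13359*(-1/20030) + 7057*(-1/3466)) + (18371/((264*(-2))) - 12493*1/5765) = (13359/20030 - 7057/3466) + (18371/(-528) - 12493/5765) = -23762354/17355995 + (18371*(-1/528) - 12493/5765) = -23762354/17355995 + (-18371/528 - 12493/5765) = -23762354/17355995 - 112505119/3043920 = -404993797485217/10566052060080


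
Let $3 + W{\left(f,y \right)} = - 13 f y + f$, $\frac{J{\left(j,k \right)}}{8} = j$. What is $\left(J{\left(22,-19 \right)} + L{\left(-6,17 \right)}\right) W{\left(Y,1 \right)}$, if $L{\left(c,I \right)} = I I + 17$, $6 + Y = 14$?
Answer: $-47718$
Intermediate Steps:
$Y = 8$ ($Y = -6 + 14 = 8$)
$J{\left(j,k \right)} = 8 j$
$L{\left(c,I \right)} = 17 + I^{2}$ ($L{\left(c,I \right)} = I^{2} + 17 = 17 + I^{2}$)
$W{\left(f,y \right)} = -3 + f - 13 f y$ ($W{\left(f,y \right)} = -3 + \left(- 13 f y + f\right) = -3 - \left(- f + 13 f y\right) = -3 + f - 13 f y$)
$\left(J{\left(22,-19 \right)} + L{\left(-6,17 \right)}\right) W{\left(Y,1 \right)} = \left(8 \cdot 22 + \left(17 + 17^{2}\right)\right) \left(-3 + 8 - 104 \cdot 1\right) = \left(176 + \left(17 + 289\right)\right) \left(-3 + 8 - 104\right) = \left(176 + 306\right) \left(-99\right) = 482 \left(-99\right) = -47718$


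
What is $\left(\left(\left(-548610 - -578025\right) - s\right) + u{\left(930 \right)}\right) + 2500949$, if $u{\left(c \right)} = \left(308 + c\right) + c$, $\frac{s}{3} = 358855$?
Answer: $1455967$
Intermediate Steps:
$s = 1076565$ ($s = 3 \cdot 358855 = 1076565$)
$u{\left(c \right)} = 308 + 2 c$
$\left(\left(\left(-548610 - -578025\right) - s\right) + u{\left(930 \right)}\right) + 2500949 = \left(\left(\left(-548610 - -578025\right) - 1076565\right) + \left(308 + 2 \cdot 930\right)\right) + 2500949 = \left(\left(\left(-548610 + 578025\right) - 1076565\right) + \left(308 + 1860\right)\right) + 2500949 = \left(\left(29415 - 1076565\right) + 2168\right) + 2500949 = \left(-1047150 + 2168\right) + 2500949 = -1044982 + 2500949 = 1455967$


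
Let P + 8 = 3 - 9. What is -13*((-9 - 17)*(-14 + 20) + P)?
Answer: 2210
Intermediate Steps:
P = -14 (P = -8 + (3 - 9) = -8 - 6 = -14)
-13*((-9 - 17)*(-14 + 20) + P) = -13*((-9 - 17)*(-14 + 20) - 14) = -13*(-26*6 - 14) = -13*(-156 - 14) = -13*(-170) = 2210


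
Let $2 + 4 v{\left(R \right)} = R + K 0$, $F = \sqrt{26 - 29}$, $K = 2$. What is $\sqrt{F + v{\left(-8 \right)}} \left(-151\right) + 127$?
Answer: $127 - \frac{151 \sqrt{-10 + 4 i \sqrt{3}}}{2} \approx 48.438 - 251.35 i$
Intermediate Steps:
$F = i \sqrt{3}$ ($F = \sqrt{-3} = i \sqrt{3} \approx 1.732 i$)
$v{\left(R \right)} = - \frac{1}{2} + \frac{R}{4}$ ($v{\left(R \right)} = - \frac{1}{2} + \frac{R + 2 \cdot 0}{4} = - \frac{1}{2} + \frac{R + 0}{4} = - \frac{1}{2} + \frac{R}{4}$)
$\sqrt{F + v{\left(-8 \right)}} \left(-151\right) + 127 = \sqrt{i \sqrt{3} + \left(- \frac{1}{2} + \frac{1}{4} \left(-8\right)\right)} \left(-151\right) + 127 = \sqrt{i \sqrt{3} - \frac{5}{2}} \left(-151\right) + 127 = \sqrt{- \frac{5}{2} + i \sqrt{3}} \left(-151\right) + 127 = - 151 \sqrt{- \frac{5}{2} + i \sqrt{3}} + 127 = 127 - 151 \sqrt{- \frac{5}{2} + i \sqrt{3}}$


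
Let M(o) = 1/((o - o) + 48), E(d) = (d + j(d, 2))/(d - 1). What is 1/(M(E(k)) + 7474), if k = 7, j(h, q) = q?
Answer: 48/358753 ≈ 0.00013380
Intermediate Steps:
E(d) = (2 + d)/(-1 + d) (E(d) = (d + 2)/(d - 1) = (2 + d)/(-1 + d))
M(o) = 1/48 (M(o) = 1/(0 + 48) = 1/48)
1/(M(E(k)) + 7474) = 1/(1/48 + 7474) = 1/(358753/48) = 48/358753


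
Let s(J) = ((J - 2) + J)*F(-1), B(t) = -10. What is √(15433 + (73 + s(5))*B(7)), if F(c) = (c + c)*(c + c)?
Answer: √14383 ≈ 119.93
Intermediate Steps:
F(c) = 4*c² (F(c) = (2*c)*(2*c) = 4*c²)
s(J) = -8 + 8*J (s(J) = ((J - 2) + J)*(4*(-1)²) = ((-2 + J) + J)*(4*1) = (-2 + 2*J)*4 = -8 + 8*J)
√(15433 + (73 + s(5))*B(7)) = √(15433 + (73 + (-8 + 8*5))*(-10)) = √(15433 + (73 + (-8 + 40))*(-10)) = √(15433 + (73 + 32)*(-10)) = √(15433 + 105*(-10)) = √(15433 - 1050) = √14383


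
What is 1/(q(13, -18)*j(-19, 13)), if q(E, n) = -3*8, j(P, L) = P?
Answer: 1/456 ≈ 0.0021930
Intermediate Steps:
q(E, n) = -24
1/(q(13, -18)*j(-19, 13)) = 1/(-24*(-19)) = -1/24*(-1/19) = 1/456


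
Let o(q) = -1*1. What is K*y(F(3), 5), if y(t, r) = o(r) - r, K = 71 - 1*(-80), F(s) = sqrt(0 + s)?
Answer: -906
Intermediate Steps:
F(s) = sqrt(s)
K = 151 (K = 71 + 80 = 151)
o(q) = -1
y(t, r) = -1 - r
K*y(F(3), 5) = 151*(-1 - 1*5) = 151*(-1 - 5) = 151*(-6) = -906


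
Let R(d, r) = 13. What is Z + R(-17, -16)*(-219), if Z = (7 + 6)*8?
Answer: -2743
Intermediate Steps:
Z = 104 (Z = 13*8 = 104)
Z + R(-17, -16)*(-219) = 104 + 13*(-219) = 104 - 2847 = -2743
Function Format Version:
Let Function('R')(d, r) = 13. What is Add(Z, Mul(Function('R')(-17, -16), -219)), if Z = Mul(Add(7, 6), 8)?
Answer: -2743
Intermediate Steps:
Z = 104 (Z = Mul(13, 8) = 104)
Add(Z, Mul(Function('R')(-17, -16), -219)) = Add(104, Mul(13, -219)) = Add(104, -2847) = -2743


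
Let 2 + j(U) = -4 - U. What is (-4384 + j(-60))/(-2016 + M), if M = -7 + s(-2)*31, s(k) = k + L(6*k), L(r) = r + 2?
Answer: 866/479 ≈ 1.8079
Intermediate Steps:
L(r) = 2 + r
j(U) = -6 - U (j(U) = -2 + (-4 - U) = -6 - U)
s(k) = 2 + 7*k (s(k) = k + (2 + 6*k) = 2 + 7*k)
M = -379 (M = -7 + (2 + 7*(-2))*31 = -7 + (2 - 14)*31 = -7 - 12*31 = -7 - 372 = -379)
(-4384 + j(-60))/(-2016 + M) = (-4384 + (-6 - 1*(-60)))/(-2016 - 379) = (-4384 + (-6 + 60))/(-2395) = (-4384 + 54)*(-1/2395) = -4330*(-1/2395) = 866/479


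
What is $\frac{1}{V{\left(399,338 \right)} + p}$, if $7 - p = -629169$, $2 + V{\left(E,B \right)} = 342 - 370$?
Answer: $\frac{1}{629146} \approx 1.5895 \cdot 10^{-6}$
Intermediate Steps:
$V{\left(E,B \right)} = -30$ ($V{\left(E,B \right)} = -2 + \left(342 - 370\right) = -2 - 28 = -30$)
$p = 629176$ ($p = 7 - -629169 = 7 + 629169 = 629176$)
$\frac{1}{V{\left(399,338 \right)} + p} = \frac{1}{-30 + 629176} = \frac{1}{629146}$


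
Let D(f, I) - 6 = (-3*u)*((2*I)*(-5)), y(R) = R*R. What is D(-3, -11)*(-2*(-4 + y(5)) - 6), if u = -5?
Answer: -79488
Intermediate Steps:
y(R) = R²
D(f, I) = 6 - 150*I (D(f, I) = 6 + (-3*(-5))*((2*I)*(-5)) = 6 + 15*(-10*I) = 6 - 150*I)
D(-3, -11)*(-2*(-4 + y(5)) - 6) = (6 - 150*(-11))*(-2*(-4 + 5²) - 6) = (6 + 1650)*(-2*(-4 + 25) - 6) = 1656*(-2*21 - 6) = 1656*(-42 - 6) = 1656*(-48) = -79488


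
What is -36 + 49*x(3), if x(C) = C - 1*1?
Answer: 62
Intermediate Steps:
x(C) = -1 + C (x(C) = C - 1 = -1 + C)
-36 + 49*x(3) = -36 + 49*(-1 + 3) = -36 + 49*2 = -36 + 98 = 62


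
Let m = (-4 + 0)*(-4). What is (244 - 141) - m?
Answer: 87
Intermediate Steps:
m = 16 (m = -4*(-4) = 16)
(244 - 141) - m = (244 - 141) - 1*16 = 103 - 16 = 87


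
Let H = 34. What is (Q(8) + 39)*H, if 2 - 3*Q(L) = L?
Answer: 1258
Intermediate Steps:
Q(L) = 2/3 - L/3
(Q(8) + 39)*H = ((2/3 - 1/3*8) + 39)*34 = ((2/3 - 8/3) + 39)*34 = (-2 + 39)*34 = 37*34 = 1258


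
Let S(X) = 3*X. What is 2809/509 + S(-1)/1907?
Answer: 5355236/970663 ≈ 5.5171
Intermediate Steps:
2809/509 + S(-1)/1907 = 2809/509 + (3*(-1))/1907 = 2809*(1/509) - 3*1/1907 = 2809/509 - 3/1907 = 5355236/970663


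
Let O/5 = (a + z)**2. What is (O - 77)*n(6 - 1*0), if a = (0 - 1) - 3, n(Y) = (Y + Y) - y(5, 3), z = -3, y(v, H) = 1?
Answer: 1848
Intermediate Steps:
n(Y) = -1 + 2*Y (n(Y) = (Y + Y) - 1*1 = 2*Y - 1 = -1 + 2*Y)
a = -4 (a = -1 - 3 = -4)
O = 245 (O = 5*(-4 - 3)**2 = 5*(-7)**2 = 5*49 = 245)
(O - 77)*n(6 - 1*0) = (245 - 77)*(-1 + 2*(6 - 1*0)) = 168*(-1 + 2*(6 + 0)) = 168*(-1 + 2*6) = 168*(-1 + 12) = 168*11 = 1848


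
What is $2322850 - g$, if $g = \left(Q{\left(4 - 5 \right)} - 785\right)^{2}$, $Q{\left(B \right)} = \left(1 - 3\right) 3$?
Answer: $1697169$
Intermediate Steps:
$Q{\left(B \right)} = -6$ ($Q{\left(B \right)} = \left(-2\right) 3 = -6$)
$g = 625681$ ($g = \left(-6 - 785\right)^{2} = \left(-791\right)^{2} = 625681$)
$2322850 - g = 2322850 - 625681 = 1697169$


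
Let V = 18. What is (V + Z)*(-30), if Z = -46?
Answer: 840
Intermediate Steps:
(V + Z)*(-30) = (18 - 46)*(-30) = -28*(-30) = 840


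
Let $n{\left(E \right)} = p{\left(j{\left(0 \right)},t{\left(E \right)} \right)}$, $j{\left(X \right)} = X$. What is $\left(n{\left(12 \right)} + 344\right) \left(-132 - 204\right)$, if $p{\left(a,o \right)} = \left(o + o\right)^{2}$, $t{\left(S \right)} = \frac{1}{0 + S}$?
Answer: $- \frac{346780}{3} \approx -1.1559 \cdot 10^{5}$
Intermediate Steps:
$t{\left(S \right)} = \frac{1}{S}$
$p{\left(a,o \right)} = 4 o^{2}$ ($p{\left(a,o \right)} = \left(2 o\right)^{2} = 4 o^{2}$)
$n{\left(E \right)} = \frac{4}{E^{2}}$ ($n{\left(E \right)} = 4 \left(\frac{1}{E}\right)^{2} = \frac{4}{E^{2}}$)
$\left(n{\left(12 \right)} + 344\right) \left(-132 - 204\right) = \left(\frac{4}{144} + 344\right) \left(-132 - 204\right) = \left(4 \cdot \frac{1}{144} + 344\right) \left(-336\right) = \left(\frac{1}{36} + 344\right) \left(-336\right) = \frac{12385}{36} \left(-336\right) = - \frac{346780}{3}$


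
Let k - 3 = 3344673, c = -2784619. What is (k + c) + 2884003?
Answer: 3444060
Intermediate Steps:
k = 3344676 (k = 3 + 3344673 = 3344676)
(k + c) + 2884003 = (3344676 - 2784619) + 2884003 = 560057 + 2884003 = 3444060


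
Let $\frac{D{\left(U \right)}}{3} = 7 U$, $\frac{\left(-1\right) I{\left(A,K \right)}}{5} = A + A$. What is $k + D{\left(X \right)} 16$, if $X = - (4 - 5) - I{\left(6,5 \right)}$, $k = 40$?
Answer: $20536$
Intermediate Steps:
$I{\left(A,K \right)} = - 10 A$ ($I{\left(A,K \right)} = - 5 \left(A + A\right) = - 5 \cdot 2 A = - 10 A$)
$X = 61$ ($X = - (4 - 5) - \left(-10\right) 6 = \left(-1\right) \left(-1\right) - -60 = 1 + 60 = 61$)
$D{\left(U \right)} = 21 U$ ($D{\left(U \right)} = 3 \cdot 7 U = 21 U$)
$k + D{\left(X \right)} 16 = 40 + 21 \cdot 61 \cdot 16 = 40 + 1281 \cdot 16 = 40 + 20496 = 20536$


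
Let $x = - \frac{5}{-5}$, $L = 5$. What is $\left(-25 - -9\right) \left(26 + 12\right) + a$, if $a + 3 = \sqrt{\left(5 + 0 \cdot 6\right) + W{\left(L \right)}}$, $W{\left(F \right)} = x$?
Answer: $-611 + \sqrt{6} \approx -608.55$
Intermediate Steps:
$x = 1$ ($x = \left(-5\right) \left(- \frac{1}{5}\right) = 1$)
$W{\left(F \right)} = 1$
$a = -3 + \sqrt{6}$ ($a = -3 + \sqrt{\left(5 + 0 \cdot 6\right) + 1} = -3 + \sqrt{\left(5 + 0\right) + 1} = -3 + \sqrt{5 + 1} = -3 + \sqrt{6} \approx -0.55051$)
$\left(-25 - -9\right) \left(26 + 12\right) + a = \left(-25 - -9\right) \left(26 + 12\right) - \left(3 - \sqrt{6}\right) = \left(-25 + 9\right) 38 - \left(3 - \sqrt{6}\right) = \left(-16\right) 38 - \left(3 - \sqrt{6}\right) = -608 - \left(3 - \sqrt{6}\right) = -611 + \sqrt{6}$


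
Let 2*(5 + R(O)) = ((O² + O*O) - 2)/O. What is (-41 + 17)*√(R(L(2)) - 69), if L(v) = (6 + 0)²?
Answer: -148*I ≈ -148.0*I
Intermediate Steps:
L(v) = 36 (L(v) = 6² = 36)
R(O) = -5 + (-2 + 2*O²)/(2*O) (R(O) = -5 + (((O² + O*O) - 2)/O)/2 = -5 + (((O² + O²) - 2)/O)/2 = -5 + ((2*O² - 2)/O)/2 = -5 + ((-2 + 2*O²)/O)/2 = -5 + (-2 + 2*O²)/(2*O))
(-41 + 17)*√(R(L(2)) - 69) = (-41 + 17)*√((-5 + 36 - 1/36) - 69) = -24*√((-5 + 36 - 1*1/36) - 69) = -24*√((-5 + 36 - 1/36) - 69) = -24*√(1115/36 - 69) = -148*I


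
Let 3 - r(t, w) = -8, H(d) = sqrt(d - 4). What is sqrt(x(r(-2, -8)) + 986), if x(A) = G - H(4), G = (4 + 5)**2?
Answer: sqrt(1067) ≈ 32.665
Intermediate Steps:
H(d) = sqrt(-4 + d)
G = 81 (G = 9**2 = 81)
r(t, w) = 11 (r(t, w) = 3 - 1*(-8) = 3 + 8 = 11)
x(A) = 81 (x(A) = 81 - sqrt(-4 + 4) = 81 - sqrt(0) = 81 - 1*0 = 81 + 0 = 81)
sqrt(x(r(-2, -8)) + 986) = sqrt(81 + 986) = sqrt(1067)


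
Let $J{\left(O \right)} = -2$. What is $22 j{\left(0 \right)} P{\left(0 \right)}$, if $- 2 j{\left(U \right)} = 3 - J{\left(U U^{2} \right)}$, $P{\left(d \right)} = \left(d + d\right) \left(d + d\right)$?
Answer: $0$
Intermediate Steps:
$P{\left(d \right)} = 4 d^{2}$ ($P{\left(d \right)} = 2 d 2 d = 4 d^{2}$)
$j{\left(U \right)} = - \frac{5}{2}$ ($j{\left(U \right)} = - \frac{3 - -2}{2} = - \frac{3 + 2}{2} = \left(- \frac{1}{2}\right) 5 = - \frac{5}{2}$)
$22 j{\left(0 \right)} P{\left(0 \right)} = 22 \left(- \frac{5}{2}\right) 4 \cdot 0^{2} = - 55 \cdot 4 \cdot 0 = \left(-55\right) 0 = 0$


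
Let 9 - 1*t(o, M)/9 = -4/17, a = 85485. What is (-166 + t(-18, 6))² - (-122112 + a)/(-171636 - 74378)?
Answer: 488396334731/71098046 ≈ 6869.3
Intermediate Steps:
t(o, M) = 1413/17 (t(o, M) = 81 - (-36)/17 = 81 - 9*(-4/17) = 81 + 36/17 = 1413/17)
(-166 + t(-18, 6))² - (-122112 + a)/(-171636 - 74378) = (-166 + 1413/17)² - (-122112 + 85485)/(-171636 - 74378) = (-1409/17)² - (-36627)/(-246014) = 1985281/289 - (-36627)*(-1)/246014 = 1985281/289 - 1*36627/246014 = 1985281/289 - 36627/246014 = 488396334731/71098046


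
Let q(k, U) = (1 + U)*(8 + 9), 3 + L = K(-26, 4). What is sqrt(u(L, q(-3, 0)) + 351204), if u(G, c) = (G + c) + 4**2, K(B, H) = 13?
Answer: sqrt(351247) ≈ 592.66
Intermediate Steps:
L = 10 (L = -3 + 13 = 10)
q(k, U) = 17 + 17*U (q(k, U) = (1 + U)*17 = 17 + 17*U)
u(G, c) = 16 + G + c (u(G, c) = (G + c) + 16 = 16 + G + c)
sqrt(u(L, q(-3, 0)) + 351204) = sqrt((16 + 10 + (17 + 17*0)) + 351204) = sqrt((16 + 10 + (17 + 0)) + 351204) = sqrt((16 + 10 + 17) + 351204) = sqrt(43 + 351204) = sqrt(351247)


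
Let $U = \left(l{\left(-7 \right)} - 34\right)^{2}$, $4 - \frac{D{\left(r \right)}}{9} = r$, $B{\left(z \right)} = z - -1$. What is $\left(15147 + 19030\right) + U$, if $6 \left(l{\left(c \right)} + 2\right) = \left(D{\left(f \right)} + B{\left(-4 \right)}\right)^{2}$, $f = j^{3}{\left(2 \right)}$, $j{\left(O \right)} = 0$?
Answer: $\frac{221389}{4} \approx 55347.0$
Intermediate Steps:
$B{\left(z \right)} = 1 + z$ ($B{\left(z \right)} = z + 1 = 1 + z$)
$f = 0$ ($f = 0^{3} = 0$)
$D{\left(r \right)} = 36 - 9 r$
$l{\left(c \right)} = \frac{359}{2}$ ($l{\left(c \right)} = -2 + \frac{\left(\left(36 - 0\right) + \left(1 - 4\right)\right)^{2}}{6} = -2 + \frac{\left(\left(36 + 0\right) - 3\right)^{2}}{6} = -2 + \frac{\left(36 - 3\right)^{2}}{6} = -2 + \frac{33^{2}}{6} = -2 + \frac{1}{6} \cdot 1089 = -2 + \frac{363}{2} = \frac{359}{2}$)
$U = \frac{84681}{4}$ ($U = \left(\frac{359}{2} - 34\right)^{2} = \left(\frac{291}{2}\right)^{2} = \frac{84681}{4} \approx 21170.0$)
$\left(15147 + 19030\right) + U = \left(15147 + 19030\right) + \frac{84681}{4} = 34177 + \frac{84681}{4} = \frac{221389}{4}$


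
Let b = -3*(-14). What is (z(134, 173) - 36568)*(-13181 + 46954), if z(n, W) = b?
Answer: -1233592598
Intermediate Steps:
b = 42
z(n, W) = 42
(z(134, 173) - 36568)*(-13181 + 46954) = (42 - 36568)*(-13181 + 46954) = -36526*33773 = -1233592598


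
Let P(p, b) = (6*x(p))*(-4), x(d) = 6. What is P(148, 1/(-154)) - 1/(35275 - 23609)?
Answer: -1679905/11666 ≈ -144.00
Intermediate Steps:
P(p, b) = -144 (P(p, b) = (6*6)*(-4) = 36*(-4) = -144)
P(148, 1/(-154)) - 1/(35275 - 23609) = -144 - 1/(35275 - 23609) = -144 - 1/11666 = -1679905/11666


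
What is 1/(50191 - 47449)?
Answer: 1/2742 ≈ 0.00036470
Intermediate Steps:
1/(50191 - 47449) = 1/2742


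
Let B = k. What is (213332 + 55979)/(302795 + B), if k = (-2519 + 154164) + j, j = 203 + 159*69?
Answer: 269311/465614 ≈ 0.57840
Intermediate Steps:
j = 11174 (j = 203 + 10971 = 11174)
k = 162819 (k = (-2519 + 154164) + 11174 = 151645 + 11174 = 162819)
B = 162819
(213332 + 55979)/(302795 + B) = (213332 + 55979)/(302795 + 162819) = 269311/465614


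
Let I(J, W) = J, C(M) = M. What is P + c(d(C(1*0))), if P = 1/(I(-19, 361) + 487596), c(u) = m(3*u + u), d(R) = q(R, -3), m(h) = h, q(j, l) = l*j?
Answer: 1/487577 ≈ 2.0510e-6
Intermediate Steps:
q(j, l) = j*l
d(R) = -3*R (d(R) = R*(-3) = -3*R)
c(u) = 4*u (c(u) = 3*u + u = 4*u)
P = 1/487577 (P = 1/(-19 + 487596) = 1/487577 ≈ 2.0510e-6)
P + c(d(C(1*0))) = 1/487577 + 4*(-3*0) = 1/487577 + 4*0 = 1/487577 + 0 = 1/487577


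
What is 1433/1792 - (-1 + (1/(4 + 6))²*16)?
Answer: 73457/44800 ≈ 1.6397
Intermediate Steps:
1433/1792 - (-1 + (1/(4 + 6))²*16) = 1433*(1/1792) - (-1 + (1/10)²*16) = 1433/1792 - (-1 + (⅒)²*16) = 1433/1792 - (-1 + (1/100)*16) = 1433/1792 - (-1 + 4/25) = 1433/1792 - 1*(-21/25) = 1433/1792 + 21/25 = 73457/44800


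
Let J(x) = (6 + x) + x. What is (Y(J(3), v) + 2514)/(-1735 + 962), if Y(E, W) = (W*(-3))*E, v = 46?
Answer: -858/773 ≈ -1.1100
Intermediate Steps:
J(x) = 6 + 2*x
Y(E, W) = -3*E*W (Y(E, W) = (-3*W)*E = -3*E*W)
(Y(J(3), v) + 2514)/(-1735 + 962) = (-3*(6 + 2*3)*46 + 2514)/(-1735 + 962) = (-3*(6 + 6)*46 + 2514)/(-773) = (-3*12*46 + 2514)*(-1/773) = (-1656 + 2514)*(-1/773) = 858*(-1/773) = -858/773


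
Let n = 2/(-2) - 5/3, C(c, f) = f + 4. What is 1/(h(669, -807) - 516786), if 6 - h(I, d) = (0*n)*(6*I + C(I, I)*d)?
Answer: -1/516780 ≈ -1.9351e-6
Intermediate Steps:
C(c, f) = 4 + f
n = -8/3 (n = 2*(-½) - 5*⅓ = -1 - 5/3 = -8/3 ≈ -2.6667)
h(I, d) = 6 (h(I, d) = 6 - 0*(-8/3)*(6*I + (4 + I)*d) = 6 - 0*(6*I + d*(4 + I)) = 6 - 1*0 = 6 + 0 = 6)
1/(h(669, -807) - 516786) = 1/(6 - 516786) = 1/(-516780) = -1/516780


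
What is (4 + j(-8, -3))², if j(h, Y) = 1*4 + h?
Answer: 0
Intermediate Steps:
j(h, Y) = 4 + h
(4 + j(-8, -3))² = (4 + (4 - 8))² = (4 - 4)² = 0² = 0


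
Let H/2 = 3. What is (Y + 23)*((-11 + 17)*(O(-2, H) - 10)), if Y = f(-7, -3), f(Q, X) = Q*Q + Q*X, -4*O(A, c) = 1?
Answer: -11439/2 ≈ -5719.5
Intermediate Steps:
H = 6 (H = 2*3 = 6)
O(A, c) = -1/4 (O(A, c) = -1/4*1 = -1/4)
f(Q, X) = Q**2 + Q*X
Y = 70 (Y = -7*(-7 - 3) = -7*(-10) = 70)
(Y + 23)*((-11 + 17)*(O(-2, H) - 10)) = (70 + 23)*((-11 + 17)*(-1/4 - 10)) = 93*(6*(-41/4)) = 93*(-123/2) = -11439/2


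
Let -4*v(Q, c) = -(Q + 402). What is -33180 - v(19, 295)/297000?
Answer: -39417840421/1188000 ≈ -33180.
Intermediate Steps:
v(Q, c) = 201/2 + Q/4 (v(Q, c) = -(-1)*(Q + 402)/4 = -(-1)*(402 + Q)/4 = -(-402 - Q)/4 = 201/2 + Q/4)
-33180 - v(19, 295)/297000 = -33180 - (201/2 + (1/4)*19)/297000 = -33180 - (201/2 + 19/4)/297000 = -33180 - 421/(4*297000) = -33180 - 1*421/1188000 = -33180 - 421/1188000 = -39417840421/1188000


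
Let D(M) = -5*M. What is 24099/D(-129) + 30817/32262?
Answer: 265786301/6936330 ≈ 38.318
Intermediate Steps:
24099/D(-129) + 30817/32262 = 24099/((-5*(-129))) + 30817/32262 = 24099/645 + 30817*(1/32262) = 24099*(1/645) + 30817/32262 = 8033/215 + 30817/32262 = 265786301/6936330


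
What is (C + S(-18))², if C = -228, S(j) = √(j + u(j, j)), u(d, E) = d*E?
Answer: 52290 - 1368*√34 ≈ 44313.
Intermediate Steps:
u(d, E) = E*d
S(j) = √(j + j²) (S(j) = √(j + j*j) = √(j + j²))
(C + S(-18))² = (-228 + √(-18*(1 - 18)))² = (-228 + √(-18*(-17)))² = (-228 + √306)² = (-228 + 3*√34)²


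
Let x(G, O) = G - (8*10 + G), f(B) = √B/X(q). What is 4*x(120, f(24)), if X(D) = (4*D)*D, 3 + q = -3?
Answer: -320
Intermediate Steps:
q = -6 (q = -3 - 3 = -6)
X(D) = 4*D²
f(B) = √B/144 (f(B) = √B/((4*(-6)²)) = √B/((4*36)) = √B/144)
x(G, O) = -80 (x(G, O) = G - (80 + G) = G + (-80 - G) = -80)
4*x(120, f(24)) = 4*(-80) = -320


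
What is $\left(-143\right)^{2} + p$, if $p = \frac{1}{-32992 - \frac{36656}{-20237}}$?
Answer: $\frac{13652211418915}{667622448} \approx 20449.0$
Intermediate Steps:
$p = - \frac{20237}{667622448}$ ($p = \frac{1}{-32992 - - \frac{36656}{20237}} = \frac{1}{-32992 + \frac{36656}{20237}} = \frac{1}{- \frac{667622448}{20237}} = - \frac{20237}{667622448} \approx -3.0312 \cdot 10^{-5}$)
$\left(-143\right)^{2} + p = \left(-143\right)^{2} - \frac{20237}{667622448} = 20449 - \frac{20237}{667622448} = \frac{13652211418915}{667622448}$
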